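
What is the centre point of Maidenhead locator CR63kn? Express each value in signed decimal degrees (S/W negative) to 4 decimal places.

83.5625, -127.1250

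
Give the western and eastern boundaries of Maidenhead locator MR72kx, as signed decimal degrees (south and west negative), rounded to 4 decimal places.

74.8333, 74.9167

Field M=12, R=17: +12·20° lon, +17·10° lat → SW at lon 60°, lat 80°.
Square 7, 2: +7·2° lon, +2·1° lat → SW at lon 74°, lat 82°.
Subsquare k=10, x=23: +10·0.0833333° lon, +23·0.0416667° lat → SW at lon 74.8333°, lat 82.9583°.
Cell spans 0.0833333° lon × 0.0416667° lat.
west 74.8333, east 74.9167.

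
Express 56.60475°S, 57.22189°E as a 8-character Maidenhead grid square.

Offset from 180°W / 90°S: lon 237.22189°, lat 33.39525°.
Field: 237.22189/20 → 11 → L, 33.39525/10 → 3 → D; chars LD.
Square: 17.22189/2 → 8, 3.39525/1 → 3; chars 83.
Subsquare: 1.22189/0.0833333 → 14 → o, 0.39525/0.0416667 → 9 → j; chars oj.
Extended square: 0.05522/0.00833333 → 6, 0.02025/0.00416667 → 4; chars 64.

LD83oj64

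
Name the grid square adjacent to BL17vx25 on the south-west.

Longitude extended square 2; −1 → 1.
Latitude extended square 5; −1 → 4.

BL17vx14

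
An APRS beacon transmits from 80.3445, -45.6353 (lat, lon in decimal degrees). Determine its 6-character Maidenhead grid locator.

GR70ei

Shift to the Maidenhead origin (180°W, 90°S): lon 134.3647, lat 170.3445.
Field (20°×10°, letters A–R): lon ⌊134.3647/20⌋ = 6 → G; lat ⌊170.3445/10⌋ = 17 → R.
Square (2°×1°, digits 0–9): lon ⌊14.3647/2⌋ = 7; lat ⌊0.3445/1⌋ = 0.
Subsquare (5′×2.5′, letters a–x): lon ⌊0.3647/0.0833333⌋ = 4 → e; lat ⌊0.3445/0.0416667⌋ = 8 → i.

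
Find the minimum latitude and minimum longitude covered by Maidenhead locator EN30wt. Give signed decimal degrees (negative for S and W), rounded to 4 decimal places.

40.7917, -92.1667

Field E=4, N=13: +4·20° lon, +13·10° lat → SW at lon -100°, lat 40°.
Square 3, 0: +3·2° lon, +0·1° lat → SW at lon -94°, lat 40°.
Subsquare w=22, t=19: +22·0.0833333° lon, +19·0.0416667° lat → SW at lon -92.1667°, lat 40.7917°.
latitude 40.7917, longitude -92.1667.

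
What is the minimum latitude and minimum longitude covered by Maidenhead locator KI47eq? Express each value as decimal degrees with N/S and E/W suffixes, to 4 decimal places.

2.3333° S, 28.3333° E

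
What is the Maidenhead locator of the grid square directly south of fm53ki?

FM53kh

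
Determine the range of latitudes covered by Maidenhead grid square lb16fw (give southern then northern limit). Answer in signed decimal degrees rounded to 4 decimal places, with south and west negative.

-73.0833, -73.0417

Field L=11, B=1: +11·20° lon, +1·10° lat → SW at lon 40°, lat -80°.
Square 1, 6: +1·2° lon, +6·1° lat → SW at lon 42°, lat -74°.
Subsquare f=5, w=22: +5·0.0833333° lon, +22·0.0416667° lat → SW at lon 42.4167°, lat -73.0833°.
Cell spans 0.0833333° lon × 0.0416667° lat.
south -73.0833, north -73.0417.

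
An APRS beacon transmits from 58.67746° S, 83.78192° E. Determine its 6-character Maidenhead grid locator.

Shift to the Maidenhead origin (180°W, 90°S): lon 263.7819, lat 31.3225.
Field: 263.7819/20 → 13 → N, 31.3225/10 → 3 → D; chars ND.
Square: 3.7819/2 → 1, 1.3225/1 → 1; chars 11.
Subsquare: 1.7819/0.0833333 → 21 → v, 0.3225/0.0416667 → 7 → h; chars vh.

ND11vh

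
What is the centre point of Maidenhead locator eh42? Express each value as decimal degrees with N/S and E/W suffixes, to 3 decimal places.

17.500° S, 91.000° W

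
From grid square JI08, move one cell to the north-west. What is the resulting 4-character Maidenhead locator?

II99

Longitude square 0; −1 → -1, wraps to 9, carry into field.
Longitude field J = 9; −1 → 8 = I.
Latitude square 8; +1 → 9.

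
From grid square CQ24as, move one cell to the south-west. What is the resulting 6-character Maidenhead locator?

Longitude subsquare a = 0; −1 → -1, wraps to 23 = x, carry into square.
Longitude square 2; −1 → 1.
Latitude subsquare s = 18; −1 → 17 = r.

CQ14xr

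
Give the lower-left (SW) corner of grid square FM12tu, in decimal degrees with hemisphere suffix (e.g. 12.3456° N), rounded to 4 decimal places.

32.8333° N, 76.4167° W

Field F=5, M=12: +5·20° lon, +12·10° lat → SW at lon -80°, lat 30°.
Square 1, 2: +1·2° lon, +2·1° lat → SW at lon -78°, lat 32°.
Subsquare t=19, u=20: +19·0.0833333° lon, +20·0.0416667° lat → SW at lon -76.4167°, lat 32.8333°.
latitude 32.8333° N, longitude 76.4167° W.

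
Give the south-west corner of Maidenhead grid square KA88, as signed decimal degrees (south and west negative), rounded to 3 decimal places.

-82.000, 36.000

Field K=10, A=0: +10·20° lon, +0·10° lat → SW at lon 20°, lat -90°.
Square 8, 8: +8·2° lon, +8·1° lat → SW at lon 36°, lat -82°.
latitude -82.000, longitude 36.000.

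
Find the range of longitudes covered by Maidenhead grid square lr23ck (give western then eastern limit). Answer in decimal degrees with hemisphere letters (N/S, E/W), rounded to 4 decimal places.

44.1667° E, 44.2500° E

Field L=11, R=17: +11·20° lon, +17·10° lat → SW at lon 40°, lat 80°.
Square 2, 3: +2·2° lon, +3·1° lat → SW at lon 44°, lat 83°.
Subsquare c=2, k=10: +2·0.0833333° lon, +10·0.0416667° lat → SW at lon 44.1667°, lat 83.4167°.
Cell spans 0.0833333° lon × 0.0416667° lat.
west 44.1667° E, east 44.2500° E.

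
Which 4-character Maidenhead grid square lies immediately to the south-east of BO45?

Longitude square 4; +1 → 5.
Latitude square 5; −1 → 4.

BO54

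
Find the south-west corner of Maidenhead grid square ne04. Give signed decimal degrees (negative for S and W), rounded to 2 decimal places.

-46.00, 80.00

Field N=13, E=4: +13·20° lon, +4·10° lat → SW at lon 80°, lat -50°.
Square 0, 4: +0·2° lon, +4·1° lat → SW at lon 80°, lat -46°.
latitude -46.00, longitude 80.00.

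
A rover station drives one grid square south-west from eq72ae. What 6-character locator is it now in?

EQ62xd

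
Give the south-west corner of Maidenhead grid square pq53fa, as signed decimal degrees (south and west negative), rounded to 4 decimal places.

73.0000, 130.4167

Field P=15, Q=16: +15·20° lon, +16·10° lat → SW at lon 120°, lat 70°.
Square 5, 3: +5·2° lon, +3·1° lat → SW at lon 130°, lat 73°.
Subsquare f=5, a=0: +5·0.0833333° lon, +0·0.0416667° lat → SW at lon 130.417°, lat 73°.
latitude 73.0000, longitude 130.4167.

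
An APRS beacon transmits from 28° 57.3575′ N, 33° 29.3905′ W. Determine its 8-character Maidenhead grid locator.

HL38gw19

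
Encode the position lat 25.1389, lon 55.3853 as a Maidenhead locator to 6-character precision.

Offset from 180°W / 90°S: lon 235.3853°, lat 115.1389°.
Field: 235.3853/20 → 11 → L, 115.1389/10 → 11 → L; chars LL.
Square: 15.3853/2 → 7, 5.1389/1 → 5; chars 75.
Subsquare: 1.3853/0.0833333 → 16 → q, 0.1389/0.0416667 → 3 → d; chars qd.

LL75qd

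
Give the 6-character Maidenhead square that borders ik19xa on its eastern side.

IK29aa

Longitude subsquare x = 23; +1 → 24, wraps to 0 = a, carry into square.
Longitude square 1; +1 → 2.
The latitude characters are unchanged.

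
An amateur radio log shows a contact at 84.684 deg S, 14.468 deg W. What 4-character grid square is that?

Shift to the Maidenhead origin (180°W, 90°S): lon 165.53, lat 5.32.
Field (20°×10°, letters A–R): 165.53/20 → 8 → I, 5.32/10 → 0 → A; chars IA.
Square (2°×1°, digits 0–9): 5.53/2 → 2, 5.32/1 → 5; chars 25.

IA25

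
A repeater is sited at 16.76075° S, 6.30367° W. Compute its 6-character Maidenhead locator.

IH63uf

Shift to the Maidenhead origin (180°W, 90°S): lon 173.6963, lat 73.2392.
Field: lon ⌊173.6963/20⌋ = 8 → I; lat ⌊73.2392/10⌋ = 7 → H.
Square: lon ⌊13.6963/2⌋ = 6; lat ⌊3.2392/1⌋ = 3.
Subsquare: lon ⌊1.6963/0.0833333⌋ = 20 → u; lat ⌊0.2392/0.0416667⌋ = 5 → f.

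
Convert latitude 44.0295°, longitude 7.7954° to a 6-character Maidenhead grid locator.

Add 180° to longitude and 90° to latitude: 187.7954, 134.0295.
Field: 187.7954/20 → 9 → J, 134.0295/10 → 13 → N; chars JN.
Square: 7.7954/2 → 3, 4.0295/1 → 4; chars 34.
Subsquare: 1.7954/0.0833333 → 21 → v, 0.0295/0.0416667 → 0 → a; chars va.

JN34va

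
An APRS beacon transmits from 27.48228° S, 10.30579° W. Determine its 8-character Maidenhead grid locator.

Offset from 180°W / 90°S: lon 169.69421°, lat 62.51772°.
Field: lon ⌊169.69421/20⌋ = 8 → I; lat ⌊62.51772/10⌋ = 6 → G.
Square: lon ⌊9.69421/2⌋ = 4; lat ⌊2.51772/1⌋ = 2.
Subsquare: lon ⌊1.69421/0.0833333⌋ = 20 → u; lat ⌊0.51772/0.0416667⌋ = 12 → m.
Extended square: lon ⌊0.02754/0.00833333⌋ = 3; lat ⌊0.01772/0.00416667⌋ = 4.

IG42um34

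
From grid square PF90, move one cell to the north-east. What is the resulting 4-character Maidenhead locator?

Longitude square 9; +1 → 10, wraps to 0, carry into field.
Longitude field P = 15; +1 → 16 = Q.
Latitude square 0; +1 → 1.

QF01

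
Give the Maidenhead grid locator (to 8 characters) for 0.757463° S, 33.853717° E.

KI69wf28

Offset from 180°W / 90°S: lon 213.85372°, lat 89.24254°.
Field (20°×10°, letters A–R): lon ⌊213.85372/20⌋ = 10 → K; lat ⌊89.24254/10⌋ = 8 → I.
Square (2°×1°, digits 0–9): lon ⌊13.85372/2⌋ = 6; lat ⌊9.24254/1⌋ = 9.
Subsquare (5′×2.5′, letters a–x): lon ⌊1.85372/0.0833333⌋ = 22 → w; lat ⌊0.24254/0.0416667⌋ = 5 → f.
Extended square (30″×15″, digits 0–9): lon ⌊0.02038/0.00833333⌋ = 2; lat ⌊0.03420/0.00416667⌋ = 8.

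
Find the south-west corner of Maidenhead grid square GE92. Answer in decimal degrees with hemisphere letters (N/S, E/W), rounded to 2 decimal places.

Field G=6, E=4: +6·20° lon, +4·10° lat → SW at lon -60°, lat -50°.
Square 9, 2: +9·2° lon, +2·1° lat → SW at lon -42°, lat -48°.
latitude 48.00° S, longitude 42.00° W.

48.00° S, 42.00° W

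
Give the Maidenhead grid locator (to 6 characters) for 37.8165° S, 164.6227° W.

Add 180° to longitude and 90° to latitude: 15.3773, 52.1835.
Field: 15.3773/20 → 0 → A, 52.1835/10 → 5 → F; chars AF.
Square: 15.3773/2 → 7, 2.1835/1 → 2; chars 72.
Subsquare: 1.3773/0.0833333 → 16 → q, 0.1835/0.0416667 → 4 → e; chars qe.

AF72qe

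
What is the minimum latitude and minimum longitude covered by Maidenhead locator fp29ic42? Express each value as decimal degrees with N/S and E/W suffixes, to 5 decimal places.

69.09167° N, 75.30000° W

Field F=5, P=15: +5·20° lon, +15·10° lat → SW at lon -80°, lat 60°.
Square 2, 9: +2·2° lon, +9·1° lat → SW at lon -76°, lat 69°.
Subsquare i=8, c=2: +8·0.0833333° lon, +2·0.0416667° lat → SW at lon -75.3333°, lat 69.0833°.
Extended square 4, 2: +4·0.00833333° lon, +2·0.00416667° lat → SW at lon -75.3°, lat 69.0917°.
latitude 69.09167° N, longitude 75.30000° W.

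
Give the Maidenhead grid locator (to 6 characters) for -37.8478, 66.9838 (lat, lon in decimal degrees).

MF32ld

Offset from 180°W / 90°S: lon 246.9838°, lat 52.1522°.
Field (20°×10°, letters A–R): lon ⌊246.9838/20⌋ = 12 → M; lat ⌊52.1522/10⌋ = 5 → F.
Square (2°×1°, digits 0–9): lon ⌊6.9838/2⌋ = 3; lat ⌊2.1522/1⌋ = 2.
Subsquare (5′×2.5′, letters a–x): lon ⌊0.9838/0.0833333⌋ = 11 → l; lat ⌊0.1522/0.0416667⌋ = 3 → d.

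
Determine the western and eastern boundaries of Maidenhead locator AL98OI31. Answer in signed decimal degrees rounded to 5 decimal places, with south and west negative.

-160.80833, -160.80000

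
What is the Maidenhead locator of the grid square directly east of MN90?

NN00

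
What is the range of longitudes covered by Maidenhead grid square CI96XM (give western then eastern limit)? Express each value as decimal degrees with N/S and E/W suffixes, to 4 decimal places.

Field C=2, I=8: +2·20° lon, +8·10° lat → SW at lon -140°, lat -10°.
Square 9, 6: +9·2° lon, +6·1° lat → SW at lon -122°, lat -4°.
Subsquare x=23, m=12: +23·0.0833333° lon, +12·0.0416667° lat → SW at lon -120.083°, lat -3.5°.
Cell spans 0.0833333° lon × 0.0416667° lat.
west 120.0833° W, east 120.0000° W.

120.0833° W, 120.0000° W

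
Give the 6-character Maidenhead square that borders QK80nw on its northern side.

Latitude subsquare w = 22; +1 → 23 = x.
The longitude characters are unchanged.

QK80nx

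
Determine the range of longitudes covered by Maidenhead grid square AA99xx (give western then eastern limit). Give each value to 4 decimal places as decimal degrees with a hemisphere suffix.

Field A=0, A=0: +0·20° lon, +0·10° lat → SW at lon -180°, lat -90°.
Square 9, 9: +9·2° lon, +9·1° lat → SW at lon -162°, lat -81°.
Subsquare x=23, x=23: +23·0.0833333° lon, +23·0.0416667° lat → SW at lon -160.083°, lat -80.0417°.
Cell spans 0.0833333° lon × 0.0416667° lat.
west 160.0833° W, east 160.0000° W.

160.0833° W, 160.0000° W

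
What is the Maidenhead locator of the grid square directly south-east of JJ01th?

JJ01ug

Longitude subsquare t = 19; +1 → 20 = u.
Latitude subsquare h = 7; −1 → 6 = g.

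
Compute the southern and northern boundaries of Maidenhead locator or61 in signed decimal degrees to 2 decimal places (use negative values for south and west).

Field O=14, R=17: +14·20° lon, +17·10° lat → SW at lon 100°, lat 80°.
Square 6, 1: +6·2° lon, +1·1° lat → SW at lon 112°, lat 81°.
Cell spans 2° lon × 1° lat.
south 81.00, north 82.00.

81.00, 82.00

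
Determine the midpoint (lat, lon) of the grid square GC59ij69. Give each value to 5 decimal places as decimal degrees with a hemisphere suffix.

60.58542° S, 49.27917° W

Field G=6, C=2: +6·20° lon, +2·10° lat → SW at lon -60°, lat -70°.
Square 5, 9: +5·2° lon, +9·1° lat → SW at lon -50°, lat -61°.
Subsquare i=8, j=9: +8·0.0833333° lon, +9·0.0416667° lat → SW at lon -49.3333°, lat -60.625°.
Extended square 6, 9: +6·0.00833333° lon, +9·0.00416667° lat → SW at lon -49.2833°, lat -60.5875°.
Cell spans 0.00833333° lon × 0.00416667° lat. Centre is SW corner plus half of each.
latitude 60.58542° S, longitude 49.27917° W.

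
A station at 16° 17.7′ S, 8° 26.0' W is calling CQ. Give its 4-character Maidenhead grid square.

Offset from 180°W / 90°S: lon 171.57°, lat 73.70°.
Field (20°×10°, letters A–R): lon ⌊171.57/20⌋ = 8 → I; lat ⌊73.70/10⌋ = 7 → H.
Square (2°×1°, digits 0–9): lon ⌊11.57/2⌋ = 5; lat ⌊3.70/1⌋ = 3.

IH53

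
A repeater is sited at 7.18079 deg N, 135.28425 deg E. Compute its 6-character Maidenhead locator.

Add 180° to longitude and 90° to latitude: 315.2842, 97.1808.
Field: lon ⌊315.2842/20⌋ = 15 → P; lat ⌊97.1808/10⌋ = 9 → J.
Square: lon ⌊15.2842/2⌋ = 7; lat ⌊7.1808/1⌋ = 7.
Subsquare: lon ⌊1.2842/0.0833333⌋ = 15 → p; lat ⌊0.1808/0.0416667⌋ = 4 → e.

PJ77pe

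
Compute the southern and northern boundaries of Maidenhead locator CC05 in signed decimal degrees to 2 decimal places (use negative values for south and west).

-65.00, -64.00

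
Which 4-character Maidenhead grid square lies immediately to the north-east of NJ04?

Longitude square 0; +1 → 1.
Latitude square 4; +1 → 5.

NJ15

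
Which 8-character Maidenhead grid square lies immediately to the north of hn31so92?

HN31so93

Latitude extended square 2; +1 → 3.
The longitude characters are unchanged.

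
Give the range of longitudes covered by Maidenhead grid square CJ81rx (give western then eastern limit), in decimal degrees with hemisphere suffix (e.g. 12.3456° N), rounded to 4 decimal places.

122.5833° W, 122.5000° W

Field C=2, J=9: +2·20° lon, +9·10° lat → SW at lon -140°, lat 0°.
Square 8, 1: +8·2° lon, +1·1° lat → SW at lon -124°, lat 1°.
Subsquare r=17, x=23: +17·0.0833333° lon, +23·0.0416667° lat → SW at lon -122.583°, lat 1.95833°.
Cell spans 0.0833333° lon × 0.0416667° lat.
west 122.5833° W, east 122.5000° W.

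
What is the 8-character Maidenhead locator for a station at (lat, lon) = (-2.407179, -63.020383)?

Offset from 180°W / 90°S: lon 116.97962°, lat 87.59282°.
Field (20°×10°, letters A–R): lon ⌊116.97962/20⌋ = 5 → F; lat ⌊87.59282/10⌋ = 8 → I.
Square (2°×1°, digits 0–9): lon ⌊16.97962/2⌋ = 8; lat ⌊7.59282/1⌋ = 7.
Subsquare (5′×2.5′, letters a–x): lon ⌊0.97962/0.0833333⌋ = 11 → l; lat ⌊0.59282/0.0416667⌋ = 14 → o.
Extended square (30″×15″, digits 0–9): lon ⌊0.06295/0.00833333⌋ = 7; lat ⌊0.00949/0.00416667⌋ = 2.

FI87lo72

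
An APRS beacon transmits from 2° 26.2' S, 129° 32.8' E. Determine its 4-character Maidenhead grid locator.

Shift to the Maidenhead origin (180°W, 90°S): lon 309.55, lat 87.56.
Field: 309.55/20 → 15 → P, 87.56/10 → 8 → I; chars PI.
Square: 9.55/2 → 4, 7.56/1 → 7; chars 47.

PI47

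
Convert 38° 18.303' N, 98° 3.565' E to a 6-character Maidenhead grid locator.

Offset from 180°W / 90°S: lon 278.0594°, lat 128.3050°.
Field: lon ⌊278.0594/20⌋ = 13 → N; lat ⌊128.3050/10⌋ = 12 → M.
Square: lon ⌊18.0594/2⌋ = 9; lat ⌊8.3050/1⌋ = 8.
Subsquare: lon ⌊0.0594/0.0833333⌋ = 0 → a; lat ⌊0.3050/0.0416667⌋ = 7 → h.

NM98ah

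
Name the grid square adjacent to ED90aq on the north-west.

ED80xr

Longitude subsquare a = 0; −1 → -1, wraps to 23 = x, carry into square.
Longitude square 9; −1 → 8.
Latitude subsquare q = 16; +1 → 17 = r.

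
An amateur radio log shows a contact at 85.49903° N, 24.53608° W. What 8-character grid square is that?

Shift to the Maidenhead origin (180°W, 90°S): lon 155.46392, lat 175.49903.
Field: lon ⌊155.46392/20⌋ = 7 → H; lat ⌊175.49903/10⌋ = 17 → R.
Square: lon ⌊15.46392/2⌋ = 7; lat ⌊5.49903/1⌋ = 5.
Subsquare: lon ⌊1.46392/0.0833333⌋ = 17 → r; lat ⌊0.49903/0.0416667⌋ = 11 → l.
Extended square: lon ⌊0.04725/0.00833333⌋ = 5; lat ⌊0.04070/0.00416667⌋ = 9.

HR75rl59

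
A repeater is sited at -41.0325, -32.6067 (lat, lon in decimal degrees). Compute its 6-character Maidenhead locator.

HE38qx

Add 180° to longitude and 90° to latitude: 147.3933, 48.9675.
Field (20°×10°, letters A–R): 147.3933/20 → 7 → H, 48.9675/10 → 4 → E; chars HE.
Square (2°×1°, digits 0–9): 7.3933/2 → 3, 8.9675/1 → 8; chars 38.
Subsquare (5′×2.5′, letters a–x): 1.3933/0.0833333 → 16 → q, 0.9675/0.0416667 → 23 → x; chars qx.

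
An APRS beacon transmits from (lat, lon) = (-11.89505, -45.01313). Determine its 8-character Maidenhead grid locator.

GH78lc85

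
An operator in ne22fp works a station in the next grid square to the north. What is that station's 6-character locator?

Latitude subsquare p = 15; +1 → 16 = q.
The longitude characters are unchanged.

NE22fq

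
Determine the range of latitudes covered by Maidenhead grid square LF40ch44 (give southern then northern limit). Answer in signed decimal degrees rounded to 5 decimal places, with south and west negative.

Field L=11, F=5: +11·20° lon, +5·10° lat → SW at lon 40°, lat -40°.
Square 4, 0: +4·2° lon, +0·1° lat → SW at lon 48°, lat -40°.
Subsquare c=2, h=7: +2·0.0833333° lon, +7·0.0416667° lat → SW at lon 48.1667°, lat -39.7083°.
Extended square 4, 4: +4·0.00833333° lon, +4·0.00416667° lat → SW at lon 48.2°, lat -39.6917°.
Cell spans 0.00833333° lon × 0.00416667° lat.
south -39.69167, north -39.68750.

-39.69167, -39.68750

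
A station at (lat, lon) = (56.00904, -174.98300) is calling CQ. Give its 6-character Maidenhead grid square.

AO26ma

Offset from 180°W / 90°S: lon 5.0170°, lat 146.0090°.
Field: lon ⌊5.0170/20⌋ = 0 → A; lat ⌊146.0090/10⌋ = 14 → O.
Square: lon ⌊5.0170/2⌋ = 2; lat ⌊6.0090/1⌋ = 6.
Subsquare: lon ⌊1.0170/0.0833333⌋ = 12 → m; lat ⌊0.0090/0.0416667⌋ = 0 → a.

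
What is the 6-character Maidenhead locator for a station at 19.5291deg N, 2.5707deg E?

JK19gm

Shift to the Maidenhead origin (180°W, 90°S): lon 182.5707, lat 109.5291.
Field: 182.5707/20 → 9 → J, 109.5291/10 → 10 → K; chars JK.
Square: 2.5707/2 → 1, 9.5291/1 → 9; chars 19.
Subsquare: 0.5707/0.0833333 → 6 → g, 0.5291/0.0416667 → 12 → m; chars gm.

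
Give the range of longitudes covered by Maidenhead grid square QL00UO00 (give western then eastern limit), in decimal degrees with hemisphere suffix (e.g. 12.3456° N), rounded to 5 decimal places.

141.66667° E, 141.67500° E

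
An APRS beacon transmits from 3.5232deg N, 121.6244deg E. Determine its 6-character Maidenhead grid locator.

PJ03tm

Add 180° to longitude and 90° to latitude: 301.6244, 93.5232.
Field (20°×10°, letters A–R): lon ⌊301.6244/20⌋ = 15 → P; lat ⌊93.5232/10⌋ = 9 → J.
Square (2°×1°, digits 0–9): lon ⌊1.6244/2⌋ = 0; lat ⌊3.5232/1⌋ = 3.
Subsquare (5′×2.5′, letters a–x): lon ⌊1.6244/0.0833333⌋ = 19 → t; lat ⌊0.5232/0.0416667⌋ = 12 → m.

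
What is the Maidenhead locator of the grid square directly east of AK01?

AK11

Longitude square 0; +1 → 1.
The latitude characters are unchanged.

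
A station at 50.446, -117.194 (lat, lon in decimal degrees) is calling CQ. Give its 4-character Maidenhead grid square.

DO10

Shift to the Maidenhead origin (180°W, 90°S): lon 62.81, lat 140.45.
Field: lon ⌊62.81/20⌋ = 3 → D; lat ⌊140.45/10⌋ = 14 → O.
Square: lon ⌊2.81/2⌋ = 1; lat ⌊0.45/1⌋ = 0.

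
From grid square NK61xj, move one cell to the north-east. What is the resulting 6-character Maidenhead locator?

Longitude subsquare x = 23; +1 → 24, wraps to 0 = a, carry into square.
Longitude square 6; +1 → 7.
Latitude subsquare j = 9; +1 → 10 = k.

NK71ak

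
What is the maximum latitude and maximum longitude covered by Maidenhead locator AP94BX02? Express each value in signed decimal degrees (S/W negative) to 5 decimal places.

64.97083, -161.90833

Field A=0, P=15: +0·20° lon, +15·10° lat → SW at lon -180°, lat 60°.
Square 9, 4: +9·2° lon, +4·1° lat → SW at lon -162°, lat 64°.
Subsquare b=1, x=23: +1·0.0833333° lon, +23·0.0416667° lat → SW at lon -161.917°, lat 64.9583°.
Extended square 0, 2: +0·0.00833333° lon, +2·0.00416667° lat → SW at lon -161.917°, lat 64.9667°.
Cell spans 0.00833333° lon × 0.00416667° lat. NE corner is SW corner plus one full cell.
latitude 64.97083, longitude -161.90833.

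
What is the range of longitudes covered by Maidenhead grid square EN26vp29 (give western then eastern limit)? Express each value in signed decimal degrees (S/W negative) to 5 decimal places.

-94.23333, -94.22500

Field E=4, N=13: +4·20° lon, +13·10° lat → SW at lon -100°, lat 40°.
Square 2, 6: +2·2° lon, +6·1° lat → SW at lon -96°, lat 46°.
Subsquare v=21, p=15: +21·0.0833333° lon, +15·0.0416667° lat → SW at lon -94.25°, lat 46.625°.
Extended square 2, 9: +2·0.00833333° lon, +9·0.00416667° lat → SW at lon -94.2333°, lat 46.6625°.
Cell spans 0.00833333° lon × 0.00416667° lat.
west -94.23333, east -94.22500.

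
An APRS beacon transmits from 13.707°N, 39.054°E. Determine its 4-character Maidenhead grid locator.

KK93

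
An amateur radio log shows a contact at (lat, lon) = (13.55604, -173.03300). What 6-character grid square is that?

AK33ln

Add 180° to longitude and 90° to latitude: 6.9670, 103.5560.
Field: lon ⌊6.9670/20⌋ = 0 → A; lat ⌊103.5560/10⌋ = 10 → K.
Square: lon ⌊6.9670/2⌋ = 3; lat ⌊3.5560/1⌋ = 3.
Subsquare: lon ⌊0.9670/0.0833333⌋ = 11 → l; lat ⌊0.5560/0.0416667⌋ = 13 → n.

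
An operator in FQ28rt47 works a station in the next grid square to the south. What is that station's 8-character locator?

Latitude extended square 7; −1 → 6.
The longitude characters are unchanged.

FQ28rt46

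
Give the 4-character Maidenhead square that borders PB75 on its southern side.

Latitude square 5; −1 → 4.
The longitude characters are unchanged.

PB74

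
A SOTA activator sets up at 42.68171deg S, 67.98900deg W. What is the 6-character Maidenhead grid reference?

FE67ah

Add 180° to longitude and 90° to latitude: 112.0110, 47.3183.
Field: lon ⌊112.0110/20⌋ = 5 → F; lat ⌊47.3183/10⌋ = 4 → E.
Square: lon ⌊12.0110/2⌋ = 6; lat ⌊7.3183/1⌋ = 7.
Subsquare: lon ⌊0.0110/0.0833333⌋ = 0 → a; lat ⌊0.3183/0.0416667⌋ = 7 → h.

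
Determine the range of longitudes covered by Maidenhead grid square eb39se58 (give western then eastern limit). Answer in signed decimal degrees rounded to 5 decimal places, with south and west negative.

-92.45833, -92.45000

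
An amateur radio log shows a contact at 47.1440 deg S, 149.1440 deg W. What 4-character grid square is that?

BE52

Offset from 180°W / 90°S: lon 30.86°, lat 42.86°.
Field: 30.86/20 → 1 → B, 42.86/10 → 4 → E; chars BE.
Square: 10.86/2 → 5, 2.86/1 → 2; chars 52.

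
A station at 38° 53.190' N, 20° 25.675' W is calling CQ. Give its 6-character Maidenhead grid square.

HM98sv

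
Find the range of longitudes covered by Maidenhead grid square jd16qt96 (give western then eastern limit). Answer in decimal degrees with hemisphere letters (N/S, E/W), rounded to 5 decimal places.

Field J=9, D=3: +9·20° lon, +3·10° lat → SW at lon 0°, lat -60°.
Square 1, 6: +1·2° lon, +6·1° lat → SW at lon 2°, lat -54°.
Subsquare q=16, t=19: +16·0.0833333° lon, +19·0.0416667° lat → SW at lon 3.33333°, lat -53.2083°.
Extended square 9, 6: +9·0.00833333° lon, +6·0.00416667° lat → SW at lon 3.40833°, lat -53.1833°.
Cell spans 0.00833333° lon × 0.00416667° lat.
west 3.40833° E, east 3.41667° E.

3.40833° E, 3.41667° E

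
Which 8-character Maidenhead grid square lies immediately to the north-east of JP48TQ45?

JP48tq56

Longitude extended square 4; +1 → 5.
Latitude extended square 5; +1 → 6.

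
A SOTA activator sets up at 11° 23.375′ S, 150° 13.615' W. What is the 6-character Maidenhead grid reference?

Shift to the Maidenhead origin (180°W, 90°S): lon 29.7731, lat 78.6104.
Field (20°×10°, letters A–R): 29.7731/20 → 1 → B, 78.6104/10 → 7 → H; chars BH.
Square (2°×1°, digits 0–9): 9.7731/2 → 4, 8.6104/1 → 8; chars 48.
Subsquare (5′×2.5′, letters a–x): 1.7731/0.0833333 → 21 → v, 0.6104/0.0416667 → 14 → o; chars vo.

BH48vo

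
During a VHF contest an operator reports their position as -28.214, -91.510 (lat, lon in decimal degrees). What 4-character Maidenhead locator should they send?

Add 180° to longitude and 90° to latitude: 88.49, 61.79.
Field: 88.49/20 → 4 → E, 61.79/10 → 6 → G; chars EG.
Square: 8.49/2 → 4, 1.79/1 → 1; chars 41.

EG41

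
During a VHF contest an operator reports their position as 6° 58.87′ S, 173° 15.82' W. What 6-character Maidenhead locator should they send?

Offset from 180°W / 90°S: lon 6.7363°, lat 83.0188°.
Field: 6.7363/20 → 0 → A, 83.0188/10 → 8 → I; chars AI.
Square: 6.7363/2 → 3, 3.0188/1 → 3; chars 33.
Subsquare: 0.7363/0.0833333 → 8 → i, 0.0188/0.0416667 → 0 → a; chars ia.

AI33ia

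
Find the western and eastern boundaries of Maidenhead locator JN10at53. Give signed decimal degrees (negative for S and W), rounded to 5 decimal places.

2.04167, 2.05000

Field J=9, N=13: +9·20° lon, +13·10° lat → SW at lon 0°, lat 40°.
Square 1, 0: +1·2° lon, +0·1° lat → SW at lon 2°, lat 40°.
Subsquare a=0, t=19: +0·0.0833333° lon, +19·0.0416667° lat → SW at lon 2°, lat 40.7917°.
Extended square 5, 3: +5·0.00833333° lon, +3·0.00416667° lat → SW at lon 2.04167°, lat 40.8042°.
Cell spans 0.00833333° lon × 0.00416667° lat.
west 2.04167, east 2.05000.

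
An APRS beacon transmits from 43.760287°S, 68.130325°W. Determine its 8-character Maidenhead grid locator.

FE56wf47

Shift to the Maidenhead origin (180°W, 90°S): lon 111.86968, lat 46.23971.
Field (20°×10°, letters A–R): lon ⌊111.86968/20⌋ = 5 → F; lat ⌊46.23971/10⌋ = 4 → E.
Square (2°×1°, digits 0–9): lon ⌊11.86968/2⌋ = 5; lat ⌊6.23971/1⌋ = 6.
Subsquare (5′×2.5′, letters a–x): lon ⌊1.86968/0.0833333⌋ = 22 → w; lat ⌊0.23971/0.0416667⌋ = 5 → f.
Extended square (30″×15″, digits 0–9): lon ⌊0.03634/0.00833333⌋ = 4; lat ⌊0.03138/0.00416667⌋ = 7.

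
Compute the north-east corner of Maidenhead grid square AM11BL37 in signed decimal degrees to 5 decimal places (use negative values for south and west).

31.49167, -177.88333

Field A=0, M=12: +0·20° lon, +12·10° lat → SW at lon -180°, lat 30°.
Square 1, 1: +1·2° lon, +1·1° lat → SW at lon -178°, lat 31°.
Subsquare b=1, l=11: +1·0.0833333° lon, +11·0.0416667° lat → SW at lon -177.917°, lat 31.4583°.
Extended square 3, 7: +3·0.00833333° lon, +7·0.00416667° lat → SW at lon -177.892°, lat 31.4875°.
Cell spans 0.00833333° lon × 0.00416667° lat. NE corner is SW corner plus one full cell.
latitude 31.49167, longitude -177.88333.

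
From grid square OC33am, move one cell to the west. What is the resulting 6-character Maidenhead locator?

Longitude subsquare a = 0; −1 → -1, wraps to 23 = x, carry into square.
Longitude square 3; −1 → 2.
The latitude characters are unchanged.

OC23xm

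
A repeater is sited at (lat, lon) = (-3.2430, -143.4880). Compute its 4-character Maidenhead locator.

Offset from 180°W / 90°S: lon 36.51°, lat 86.76°.
Field: 36.51/20 → 1 → B, 86.76/10 → 8 → I; chars BI.
Square: 16.51/2 → 8, 6.76/1 → 6; chars 86.

BI86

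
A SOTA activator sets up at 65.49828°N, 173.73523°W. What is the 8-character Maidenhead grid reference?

Shift to the Maidenhead origin (180°W, 90°S): lon 6.26477, lat 155.49828.
Field: 6.26477/20 → 0 → A, 155.49828/10 → 15 → P; chars AP.
Square: 6.26477/2 → 3, 5.49828/1 → 5; chars 35.
Subsquare: 0.26477/0.0833333 → 3 → d, 0.49828/0.0416667 → 11 → l; chars dl.
Extended square: 0.01477/0.00833333 → 1, 0.03995/0.00416667 → 9; chars 19.

AP35dl19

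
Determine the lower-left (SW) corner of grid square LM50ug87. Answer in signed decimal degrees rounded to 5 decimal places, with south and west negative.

Field L=11, M=12: +11·20° lon, +12·10° lat → SW at lon 40°, lat 30°.
Square 5, 0: +5·2° lon, +0·1° lat → SW at lon 50°, lat 30°.
Subsquare u=20, g=6: +20·0.0833333° lon, +6·0.0416667° lat → SW at lon 51.6667°, lat 30.25°.
Extended square 8, 7: +8·0.00833333° lon, +7·0.00416667° lat → SW at lon 51.7333°, lat 30.2792°.
latitude 30.27917, longitude 51.73333.

30.27917, 51.73333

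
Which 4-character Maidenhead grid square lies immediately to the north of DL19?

DM10

Latitude square 9; +1 → 10, wraps to 0, carry into field.
Latitude field L = 11; +1 → 12 = M.
The longitude characters are unchanged.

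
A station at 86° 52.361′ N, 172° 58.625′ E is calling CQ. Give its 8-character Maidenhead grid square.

Offset from 180°W / 90°S: lon 352.97708°, lat 176.87268°.
Field: 352.97708/20 → 17 → R, 176.87268/10 → 17 → R; chars RR.
Square: 12.97708/2 → 6, 6.87268/1 → 6; chars 66.
Subsquare: 0.97708/0.0833333 → 11 → l, 0.87268/0.0416667 → 20 → u; chars lu.
Extended square: 0.06042/0.00833333 → 7, 0.03935/0.00416667 → 9; chars 79.

RR66lu79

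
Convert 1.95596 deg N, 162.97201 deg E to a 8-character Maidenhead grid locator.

Add 180° to longitude and 90° to latitude: 342.97201, 91.95596.
Field: lon ⌊342.97201/20⌋ = 17 → R; lat ⌊91.95596/10⌋ = 9 → J.
Square: lon ⌊2.97201/2⌋ = 1; lat ⌊1.95596/1⌋ = 1.
Subsquare: lon ⌊0.97201/0.0833333⌋ = 11 → l; lat ⌊0.95596/0.0416667⌋ = 22 → w.
Extended square: lon ⌊0.05534/0.00833333⌋ = 6; lat ⌊0.03929/0.00416667⌋ = 9.

RJ11lw69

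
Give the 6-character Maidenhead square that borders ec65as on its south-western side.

EC55xr

Longitude subsquare a = 0; −1 → -1, wraps to 23 = x, carry into square.
Longitude square 6; −1 → 5.
Latitude subsquare s = 18; −1 → 17 = r.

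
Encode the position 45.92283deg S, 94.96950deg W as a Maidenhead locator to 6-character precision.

Shift to the Maidenhead origin (180°W, 90°S): lon 85.0305, lat 44.0772.
Field (20°×10°, letters A–R): 85.0305/20 → 4 → E, 44.0772/10 → 4 → E; chars EE.
Square (2°×1°, digits 0–9): 5.0305/2 → 2, 4.0772/1 → 4; chars 24.
Subsquare (5′×2.5′, letters a–x): 1.0305/0.0833333 → 12 → m, 0.0772/0.0416667 → 1 → b; chars mb.

EE24mb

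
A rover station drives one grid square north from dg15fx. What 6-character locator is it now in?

Latitude subsquare x = 23; +1 → 24, wraps to 0 = a, carry into square.
Latitude square 5; +1 → 6.
The longitude characters are unchanged.

DG16fa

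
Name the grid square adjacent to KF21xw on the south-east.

KF31av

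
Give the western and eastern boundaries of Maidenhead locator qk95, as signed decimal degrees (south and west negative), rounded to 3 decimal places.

158.000, 160.000

Field Q=16, K=10: +16·20° lon, +10·10° lat → SW at lon 140°, lat 10°.
Square 9, 5: +9·2° lon, +5·1° lat → SW at lon 158°, lat 15°.
Cell spans 2° lon × 1° lat.
west 158.000, east 160.000.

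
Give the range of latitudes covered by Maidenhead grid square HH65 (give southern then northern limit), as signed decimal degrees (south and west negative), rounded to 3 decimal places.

-15.000, -14.000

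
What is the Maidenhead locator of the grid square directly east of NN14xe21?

Longitude extended square 2; +1 → 3.
The latitude characters are unchanged.

NN14xe31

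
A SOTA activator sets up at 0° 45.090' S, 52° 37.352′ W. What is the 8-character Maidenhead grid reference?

GI39qf59

Shift to the Maidenhead origin (180°W, 90°S): lon 127.37747, lat 89.24850.
Field: lon ⌊127.37747/20⌋ = 6 → G; lat ⌊89.24850/10⌋ = 8 → I.
Square: lon ⌊7.37747/2⌋ = 3; lat ⌊9.24850/1⌋ = 9.
Subsquare: lon ⌊1.37747/0.0833333⌋ = 16 → q; lat ⌊0.24850/0.0416667⌋ = 5 → f.
Extended square: lon ⌊0.04413/0.00833333⌋ = 5; lat ⌊0.04017/0.00416667⌋ = 9.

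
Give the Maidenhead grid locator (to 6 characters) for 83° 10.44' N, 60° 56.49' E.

MR03le

Shift to the Maidenhead origin (180°W, 90°S): lon 240.9415, lat 173.1740.
Field (20°×10°, letters A–R): lon ⌊240.9415/20⌋ = 12 → M; lat ⌊173.1740/10⌋ = 17 → R.
Square (2°×1°, digits 0–9): lon ⌊0.9415/2⌋ = 0; lat ⌊3.1740/1⌋ = 3.
Subsquare (5′×2.5′, letters a–x): lon ⌊0.9415/0.0833333⌋ = 11 → l; lat ⌊0.1740/0.0416667⌋ = 4 → e.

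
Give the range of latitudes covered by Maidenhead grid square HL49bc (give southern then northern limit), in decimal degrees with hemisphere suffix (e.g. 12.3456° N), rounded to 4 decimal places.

29.0833° N, 29.1250° N

Field H=7, L=11: +7·20° lon, +11·10° lat → SW at lon -40°, lat 20°.
Square 4, 9: +4·2° lon, +9·1° lat → SW at lon -32°, lat 29°.
Subsquare b=1, c=2: +1·0.0833333° lon, +2·0.0416667° lat → SW at lon -31.9167°, lat 29.0833°.
Cell spans 0.0833333° lon × 0.0416667° lat.
south 29.0833° N, north 29.1250° N.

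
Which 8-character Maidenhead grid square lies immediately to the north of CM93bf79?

Latitude extended square 9; +1 → 10, wraps to 0, carry into subsquare.
Latitude subsquare f = 5; +1 → 6 = g.
The longitude characters are unchanged.

CM93bg70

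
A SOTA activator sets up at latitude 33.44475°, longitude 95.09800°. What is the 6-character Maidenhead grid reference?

Add 180° to longitude and 90° to latitude: 275.0980, 123.4447.
Field (20°×10°, letters A–R): 275.0980/20 → 13 → N, 123.4447/10 → 12 → M; chars NM.
Square (2°×1°, digits 0–9): 15.0980/2 → 7, 3.4447/1 → 3; chars 73.
Subsquare (5′×2.5′, letters a–x): 1.0980/0.0833333 → 13 → n, 0.4447/0.0416667 → 10 → k; chars nk.

NM73nk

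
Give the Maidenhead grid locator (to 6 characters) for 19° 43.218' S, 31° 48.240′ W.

Shift to the Maidenhead origin (180°W, 90°S): lon 148.1960, lat 70.2797.
Field (20°×10°, letters A–R): lon ⌊148.1960/20⌋ = 7 → H; lat ⌊70.2797/10⌋ = 7 → H.
Square (2°×1°, digits 0–9): lon ⌊8.1960/2⌋ = 4; lat ⌊0.2797/1⌋ = 0.
Subsquare (5′×2.5′, letters a–x): lon ⌊0.1960/0.0833333⌋ = 2 → c; lat ⌊0.2797/0.0416667⌋ = 6 → g.

HH40cg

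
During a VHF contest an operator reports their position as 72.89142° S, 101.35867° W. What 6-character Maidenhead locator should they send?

DB97hc

Shift to the Maidenhead origin (180°W, 90°S): lon 78.6413, lat 17.1086.
Field: 78.6413/20 → 3 → D, 17.1086/10 → 1 → B; chars DB.
Square: 18.6413/2 → 9, 7.1086/1 → 7; chars 97.
Subsquare: 0.6413/0.0833333 → 7 → h, 0.1086/0.0416667 → 2 → c; chars hc.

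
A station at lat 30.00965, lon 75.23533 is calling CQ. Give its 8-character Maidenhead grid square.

MM70oa82

Add 180° to longitude and 90° to latitude: 255.23533, 120.00965.
Field: 255.23533/20 → 12 → M, 120.00965/10 → 12 → M; chars MM.
Square: 15.23533/2 → 7, 0.00965/1 → 0; chars 70.
Subsquare: 1.23533/0.0833333 → 14 → o, 0.00965/0.0416667 → 0 → a; chars oa.
Extended square: 0.06866/0.00833333 → 8, 0.00965/0.00416667 → 2; chars 82.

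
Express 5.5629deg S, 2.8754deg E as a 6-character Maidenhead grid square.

Shift to the Maidenhead origin (180°W, 90°S): lon 182.8754, lat 84.4371.
Field (20°×10°, letters A–R): 182.8754/20 → 9 → J, 84.4371/10 → 8 → I; chars JI.
Square (2°×1°, digits 0–9): 2.8754/2 → 1, 4.4371/1 → 4; chars 14.
Subsquare (5′×2.5′, letters a–x): 0.8754/0.0833333 → 10 → k, 0.4371/0.0416667 → 10 → k; chars kk.

JI14kk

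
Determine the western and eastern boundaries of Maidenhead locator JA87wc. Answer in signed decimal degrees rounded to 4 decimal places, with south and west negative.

Field J=9, A=0: +9·20° lon, +0·10° lat → SW at lon 0°, lat -90°.
Square 8, 7: +8·2° lon, +7·1° lat → SW at lon 16°, lat -83°.
Subsquare w=22, c=2: +22·0.0833333° lon, +2·0.0416667° lat → SW at lon 17.8333°, lat -82.9167°.
Cell spans 0.0833333° lon × 0.0416667° lat.
west 17.8333, east 17.9167.

17.8333, 17.9167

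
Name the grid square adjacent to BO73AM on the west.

BO63xm

Longitude subsquare a = 0; −1 → -1, wraps to 23 = x, carry into square.
Longitude square 7; −1 → 6.
The latitude characters are unchanged.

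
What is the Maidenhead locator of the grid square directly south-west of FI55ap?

Longitude subsquare a = 0; −1 → -1, wraps to 23 = x, carry into square.
Longitude square 5; −1 → 4.
Latitude subsquare p = 15; −1 → 14 = o.

FI45xo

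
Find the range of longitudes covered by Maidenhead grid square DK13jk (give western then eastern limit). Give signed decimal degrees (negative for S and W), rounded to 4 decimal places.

-117.2500, -117.1667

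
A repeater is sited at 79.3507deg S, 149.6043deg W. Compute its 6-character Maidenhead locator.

BB50ep

Offset from 180°W / 90°S: lon 30.3957°, lat 10.6493°.
Field (20°×10°, letters A–R): 30.3957/20 → 1 → B, 10.6493/10 → 1 → B; chars BB.
Square (2°×1°, digits 0–9): 10.3957/2 → 5, 0.6493/1 → 0; chars 50.
Subsquare (5′×2.5′, letters a–x): 0.3957/0.0833333 → 4 → e, 0.6493/0.0416667 → 15 → p; chars ep.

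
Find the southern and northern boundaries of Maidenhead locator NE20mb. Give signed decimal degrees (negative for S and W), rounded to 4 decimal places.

-49.9583, -49.9167

Field N=13, E=4: +13·20° lon, +4·10° lat → SW at lon 80°, lat -50°.
Square 2, 0: +2·2° lon, +0·1° lat → SW at lon 84°, lat -50°.
Subsquare m=12, b=1: +12·0.0833333° lon, +1·0.0416667° lat → SW at lon 85°, lat -49.9583°.
Cell spans 0.0833333° lon × 0.0416667° lat.
south -49.9583, north -49.9167.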